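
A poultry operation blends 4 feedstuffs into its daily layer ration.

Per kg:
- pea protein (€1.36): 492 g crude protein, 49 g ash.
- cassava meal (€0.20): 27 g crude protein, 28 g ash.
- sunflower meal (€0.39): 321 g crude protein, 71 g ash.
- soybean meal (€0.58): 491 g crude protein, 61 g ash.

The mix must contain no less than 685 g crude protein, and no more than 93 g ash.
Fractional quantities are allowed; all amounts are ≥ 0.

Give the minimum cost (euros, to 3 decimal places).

€0.809

This is a linear program. Let x1 = kg of pea protein, x2 = kg of cassava meal, x3 = kg of sunflower meal, x4 = kg of soybean meal.
Minimise 1.36x1 + 0.2x2 + 0.39x3 + 0.58x4 with:
  492x1 + 27x2 + 321x3 + 491x4 ≥ 685   (crude protein)
  49x1 + 28x2 + 71x3 + 61x4 ≤ 93   (ash)
  x1, x2, x3, x4 ≥ 0.
The minimum-cost mix takes nothing from pea protein, cassava meal, sunflower meal — only soybean meal. Binding constraint: crude protein.
So soybean meal = 1.395 kg.
Total cost: 0.58·1.395 = 0.80910.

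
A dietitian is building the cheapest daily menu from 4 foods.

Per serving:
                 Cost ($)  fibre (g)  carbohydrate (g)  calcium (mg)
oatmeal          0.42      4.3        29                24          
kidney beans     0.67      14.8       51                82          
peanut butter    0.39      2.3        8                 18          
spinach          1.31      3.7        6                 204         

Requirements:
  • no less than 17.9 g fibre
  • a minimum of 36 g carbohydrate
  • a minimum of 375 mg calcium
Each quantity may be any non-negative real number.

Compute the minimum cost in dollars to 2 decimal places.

This is a linear program. Let x1 = servings of oatmeal, x2 = servings of kidney beans, x3 = servings of peanut butter, x4 = servings of spinach.
Minimize 0.42x1 + 0.67x2 + 0.39x3 + 1.31x4 subject to:
  4.3x1 + 14.8x2 + 2.3x3 + 3.7x4 ≥ 17.9   (fibre)
  29x1 + 51x2 + 8x3 + 6x4 ≥ 36   (carbohydrate)
  24x1 + 82x2 + 18x3 + 204x4 ≥ 375   (calcium)
  x1, x2, x3, x4 ≥ 0.
The optimal basis is {kidney beans, spinach}; oatmeal, peanut butter drop out. Binding constraints: fibre and calcium.
Optimal quantities: kidney beans = 0.8337 servings, spinach = 1.503 servings.
Cost = 0.67·0.8337 + 1.31·1.503 = 2.5275.

$2.53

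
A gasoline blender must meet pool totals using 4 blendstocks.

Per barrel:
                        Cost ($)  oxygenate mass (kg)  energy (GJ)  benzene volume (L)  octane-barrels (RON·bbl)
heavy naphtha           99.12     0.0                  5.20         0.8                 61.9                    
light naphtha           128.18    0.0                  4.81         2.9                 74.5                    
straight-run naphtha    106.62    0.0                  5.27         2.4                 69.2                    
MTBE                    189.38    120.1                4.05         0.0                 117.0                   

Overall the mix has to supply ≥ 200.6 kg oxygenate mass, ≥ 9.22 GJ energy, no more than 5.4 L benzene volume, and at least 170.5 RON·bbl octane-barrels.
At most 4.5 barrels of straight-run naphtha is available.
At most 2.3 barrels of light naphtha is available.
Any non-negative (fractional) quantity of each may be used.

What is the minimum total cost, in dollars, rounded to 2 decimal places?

Set it up as a linear program. Let x1 = barrels of heavy naphtha, x2 = barrels of light naphtha, x3 = barrels of straight-run naphtha, x4 = barrels of MTBE.
Minimize 99.12x1 + 128.18x2 + 106.62x3 + 189.38x4 with:
  120.1x4 ≥ 200.6   (oxygenate mass)
  5.2x1 + 4.81x2 + 5.27x3 + 4.05x4 ≥ 9.22   (energy)
  0.8x1 + 2.9x2 + 2.4x3 ≤ 5.4   (benzene volume)
  61.9x1 + 74.5x2 + 69.2x3 + 117x4 ≥ 170.5   (octane-barrels)
  x3 ≤ 4.5
  x2 ≤ 2.3
  x1, x2, x3, x4 ≥ 0.
The cheapest feasible vertex uses only heavy naphtha, MTBE; light naphtha, straight-run naphtha are not used. The oxygenate mass and energy requirements are met with equality.
So heavy naphtha = 0.47219 barrels, MTBE = 1.6703 barrels.
Cost = 99.12·0.47219 + 189.38·1.6703 = 363.1249.

$363.12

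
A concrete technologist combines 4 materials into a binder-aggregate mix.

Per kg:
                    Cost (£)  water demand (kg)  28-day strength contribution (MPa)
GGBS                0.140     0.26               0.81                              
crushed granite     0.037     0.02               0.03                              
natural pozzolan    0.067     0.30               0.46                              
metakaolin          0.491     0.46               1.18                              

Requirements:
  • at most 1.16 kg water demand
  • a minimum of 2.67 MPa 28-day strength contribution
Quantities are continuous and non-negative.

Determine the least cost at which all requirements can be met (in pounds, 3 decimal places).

£0.437

This is a linear program. Let x1 = kg of GGBS, x2 = kg of crushed granite, x3 = kg of natural pozzolan, x4 = kg of metakaolin.
Minimize 0.14x1 + 0.037x2 + 0.067x3 + 0.491x4 subject to:
  0.26x1 + 0.02x2 + 0.3x3 + 0.46x4 ≤ 1.16   (water demand)
  0.81x1 + 0.03x2 + 0.46x3 + 1.18x4 ≥ 2.67   (28-day strength contribution)
  x1, x2, x3, x4 ≥ 0.
The optimal basis is {GGBS, natural pozzolan}; crushed granite, metakaolin drop out. Binding constraints: water demand and 28-day strength contribution.
So GGBS = 2.167 kg, natural pozzolan = 1.989 kg.
Objective = 0.14·2.167 + 0.067·1.989 = 0.43664.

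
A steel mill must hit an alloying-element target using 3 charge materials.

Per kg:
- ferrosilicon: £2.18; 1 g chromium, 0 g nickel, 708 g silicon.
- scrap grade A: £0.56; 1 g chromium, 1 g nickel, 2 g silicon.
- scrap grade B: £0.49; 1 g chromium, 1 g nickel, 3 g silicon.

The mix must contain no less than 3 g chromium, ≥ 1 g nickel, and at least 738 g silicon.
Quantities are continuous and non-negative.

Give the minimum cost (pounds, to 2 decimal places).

£3.22

Let x1 = kg of ferrosilicon, x2 = kg of scrap grade A, x3 = kg of scrap grade B.
Minimize 2.18x1 + 0.56x2 + 0.49x3 s.t.:
  1x1 + 1x2 + 1x3 ≥ 3   (chromium)
  1x2 + 1x3 ≥ 1   (nickel)
  708x1 + 2x2 + 3x3 ≥ 738   (silicon)
  x1, x2, x3 ≥ 0.
The optimal basis is {ferrosilicon, scrap grade B}; scrap grade A drops out. The chromium and silicon requirements are met with equality.
Optimal quantities: ferrosilicon = 1.034 kg, scrap grade B = 1.966 kg.
Cost = 2.18·1.034 + 0.49·1.966 = 3.2175.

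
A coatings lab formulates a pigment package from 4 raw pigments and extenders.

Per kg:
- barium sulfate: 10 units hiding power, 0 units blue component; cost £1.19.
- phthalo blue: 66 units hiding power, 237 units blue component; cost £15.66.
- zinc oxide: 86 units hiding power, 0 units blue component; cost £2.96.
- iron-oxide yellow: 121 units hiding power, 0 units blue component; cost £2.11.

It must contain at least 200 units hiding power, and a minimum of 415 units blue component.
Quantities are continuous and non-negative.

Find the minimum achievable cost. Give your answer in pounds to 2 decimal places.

£28.89

Let x1 = kg of barium sulfate, x2 = kg of phthalo blue, x3 = kg of zinc oxide, x4 = kg of iron-oxide yellow.
Minimise 1.19x1 + 15.66x2 + 2.96x3 + 2.11x4 s.t.:
  10x1 + 66x2 + 86x3 + 121x4 ≥ 200   (hiding power)
  237x2 ≥ 415   (blue component)
  x1, x2, x3, x4 ≥ 0.
The cheapest feasible vertex uses only phthalo blue, iron-oxide yellow; barium sulfate, zinc oxide are not used. Binding constraints: hiding power and blue component.
Optimal quantities: phthalo blue = 1.751 kg, iron-oxide yellow = 0.6978 kg.
Total cost: 15.66·1.751 + 2.11·0.6978 = 28.8930.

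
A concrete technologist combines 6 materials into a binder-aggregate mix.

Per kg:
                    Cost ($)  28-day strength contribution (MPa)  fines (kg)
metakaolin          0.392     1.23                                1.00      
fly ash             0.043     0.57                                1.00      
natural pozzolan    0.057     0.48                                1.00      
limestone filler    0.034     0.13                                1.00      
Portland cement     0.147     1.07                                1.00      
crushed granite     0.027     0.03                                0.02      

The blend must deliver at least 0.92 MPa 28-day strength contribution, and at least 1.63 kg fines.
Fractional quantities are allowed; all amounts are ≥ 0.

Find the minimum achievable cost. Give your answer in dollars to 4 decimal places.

This is a linear program. Let x1 = kg of metakaolin, x2 = kg of fly ash, x3 = kg of natural pozzolan, x4 = kg of limestone filler, x5 = kg of Portland cement, x6 = kg of crushed granite.
Minimise 0.392x1 + 0.043x2 + 0.057x3 + 0.034x4 + 0.147x5 + 0.027x6 with:
  1.23x1 + 0.57x2 + 0.48x3 + 0.13x4 + 1.07x5 + 0.03x6 ≥ 0.92   (28-day strength contribution)
  1x1 + 1x2 + 1x3 + 1x4 + 1x5 + 0.02x6 ≥ 1.63   (fines)
  x1, x2, x3, x4, x5, x6 ≥ 0.
The cheapest feasible vertex uses only fly ash, limestone filler; metakaolin, natural pozzolan, Portland cement, crushed granite are not used. Binding constraints: 28-day strength contribution and fines.
That vertex is x2 = 1.609, x4 = 0.02068.
Total cost: 0.043·1.609 + 0.034·0.02068 = 0.069890.

$0.0699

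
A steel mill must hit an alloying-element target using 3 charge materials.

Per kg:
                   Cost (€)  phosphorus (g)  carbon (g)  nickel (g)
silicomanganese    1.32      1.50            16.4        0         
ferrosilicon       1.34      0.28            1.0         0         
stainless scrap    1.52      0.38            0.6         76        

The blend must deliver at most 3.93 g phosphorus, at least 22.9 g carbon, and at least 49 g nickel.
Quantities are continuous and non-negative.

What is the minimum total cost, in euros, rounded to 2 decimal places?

€2.79

Treat it as an LP. Let x1 = kg of silicomanganese, x2 = kg of ferrosilicon, x3 = kg of stainless scrap.
Minimise 1.32x1 + 1.34x2 + 1.52x3 with:
  1.5x1 + 0.28x2 + 0.38x3 ≤ 3.93   (phosphorus)
  16.4x1 + 1x2 + 0.6x3 ≥ 22.9   (carbon)
  76x3 ≥ 49   (nickel)
  x1, x2, x3 ≥ 0.
The minimum-cost mix takes nothing from ferrosilicon — only silicomanganese, stainless scrap. There the carbon and nickel constraints are tight.
So silicomanganese = 1.373 kg, stainless scrap = 0.6447 kg.
Total cost: 1.32·1.373 + 1.52·0.6447 = 2.7923.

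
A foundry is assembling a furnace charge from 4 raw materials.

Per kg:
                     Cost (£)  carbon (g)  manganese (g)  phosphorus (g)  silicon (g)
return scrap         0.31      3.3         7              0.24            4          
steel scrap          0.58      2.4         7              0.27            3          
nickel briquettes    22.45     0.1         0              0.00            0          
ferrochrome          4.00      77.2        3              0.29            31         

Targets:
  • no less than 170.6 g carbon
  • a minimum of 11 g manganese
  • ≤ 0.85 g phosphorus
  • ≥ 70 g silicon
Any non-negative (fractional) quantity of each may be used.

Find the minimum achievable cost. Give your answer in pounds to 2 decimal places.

£8.93

Let x1 = kg of return scrap, x2 = kg of steel scrap, x3 = kg of nickel briquettes, x4 = kg of ferrochrome.
Minimize 0.31x1 + 0.58x2 + 22.45x3 + 4x4 s.t.:
  3.3x1 + 2.4x2 + 0.1x3 + 77.2x4 ≥ 170.6   (carbon)
  7x1 + 7x2 + 3x4 ≥ 11   (manganese)
  0.24x1 + 0.27x2 + 0.29x4 ≤ 0.85   (phosphorus)
  4x1 + 3x2 + 31x4 ≥ 70   (silicon)
  x1, x2, x3, x4 ≥ 0.
The optimal basis is {return scrap, ferrochrome}; steel scrap, nickel briquettes drop out. There the carbon and manganese constraints are tight.
Optimal quantities: return scrap = 0.636 kg, ferrochrome = 2.183 kg.
Hence cost = 0.31·0.636 + 4·2.183 = £8.9292.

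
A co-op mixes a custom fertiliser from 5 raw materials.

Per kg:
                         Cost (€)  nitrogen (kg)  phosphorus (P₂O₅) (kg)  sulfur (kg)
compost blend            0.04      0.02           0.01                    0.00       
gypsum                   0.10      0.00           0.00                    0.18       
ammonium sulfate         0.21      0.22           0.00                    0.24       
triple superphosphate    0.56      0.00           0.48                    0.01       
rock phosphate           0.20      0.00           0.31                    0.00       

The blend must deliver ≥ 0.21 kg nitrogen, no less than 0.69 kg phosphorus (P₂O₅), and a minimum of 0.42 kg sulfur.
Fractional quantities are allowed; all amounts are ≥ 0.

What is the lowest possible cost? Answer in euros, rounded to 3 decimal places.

Let x1 = kg of compost blend, x2 = kg of gypsum, x3 = kg of ammonium sulfate, x4 = kg of triple superphosphate, x5 = kg of rock phosphate.
Minimise 0.04x1 + 0.1x2 + 0.21x3 + 0.56x4 + 0.2x5 with:
  0.02x1 + 0.22x3 ≥ 0.21   (nitrogen)
  0.01x1 + 0.48x4 + 0.31x5 ≥ 0.69   (phosphorus (P₂O₅))
  0.18x2 + 0.24x3 + 0.01x4 ≥ 0.42   (sulfur)
  x1, x2, x3, x4, x5 ≥ 0.
The cheapest feasible vertex uses only gypsum, ammonium sulfate, rock phosphate; compost blend, triple superphosphate are not used. Binding constraints: nitrogen, phosphorus (P₂O₅), sulfur.
Optimal quantities: gypsum = 1.061 kg, ammonium sulfate = 0.9545 kg, rock phosphate = 2.226 kg.
Objective = 0.1·1.061 + 0.21·0.9545 + 0.2·2.226 = 0.75175.

€0.752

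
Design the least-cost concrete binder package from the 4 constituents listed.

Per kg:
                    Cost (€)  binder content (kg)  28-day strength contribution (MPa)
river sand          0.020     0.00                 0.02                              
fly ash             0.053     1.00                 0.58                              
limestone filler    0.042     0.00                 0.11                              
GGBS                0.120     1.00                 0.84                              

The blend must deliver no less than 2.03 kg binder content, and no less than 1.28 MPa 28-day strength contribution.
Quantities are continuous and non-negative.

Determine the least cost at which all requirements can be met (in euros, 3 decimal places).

This is a linear program. Let x1 = kg of river sand, x2 = kg of fly ash, x3 = kg of limestone filler, x4 = kg of GGBS.
Minimize 0.02x1 + 0.053x2 + 0.042x3 + 0.12x4 s.t.:
  1x2 + 1x4 ≥ 2.03   (binder content)
  0.02x1 + 0.58x2 + 0.11x3 + 0.84x4 ≥ 1.28   (28-day strength contribution)
  x1, x2, x3, x4 ≥ 0.
At the optimum only fly ash is positive (river sand, limestone filler, GGBS = 0). There the 28-day strength contribution constraint is tight.
Optimal quantities: fly ash = 2.207 kg.
Cost = 0.053·2.207 = 0.11697.

€0.117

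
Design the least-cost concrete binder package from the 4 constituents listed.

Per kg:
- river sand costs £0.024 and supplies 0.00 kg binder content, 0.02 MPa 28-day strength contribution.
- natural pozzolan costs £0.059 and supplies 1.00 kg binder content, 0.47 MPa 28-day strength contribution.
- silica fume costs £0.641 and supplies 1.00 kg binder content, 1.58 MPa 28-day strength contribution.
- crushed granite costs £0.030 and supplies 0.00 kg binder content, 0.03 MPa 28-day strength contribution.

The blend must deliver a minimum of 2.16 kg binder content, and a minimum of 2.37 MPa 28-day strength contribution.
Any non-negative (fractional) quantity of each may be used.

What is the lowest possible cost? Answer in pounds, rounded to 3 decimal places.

£0.298

Let x1 = kg of river sand, x2 = kg of natural pozzolan, x3 = kg of silica fume, x4 = kg of crushed granite.
min 0.024x1 + 0.059x2 + 0.641x3 + 0.03x4 subject to:
  1x2 + 1x3 ≥ 2.16   (binder content)
  0.02x1 + 0.47x2 + 1.58x3 + 0.03x4 ≥ 2.37   (28-day strength contribution)
  x1, x2, x3, x4 ≥ 0.
At the optimum only natural pozzolan is positive (river sand, silica fume, crushed granite = 0). The 28-day strength contribution requirement is met with equality.
Optimal quantities: natural pozzolan = 5.043 kg.
Total cost: 0.059·5.043 = 0.29754.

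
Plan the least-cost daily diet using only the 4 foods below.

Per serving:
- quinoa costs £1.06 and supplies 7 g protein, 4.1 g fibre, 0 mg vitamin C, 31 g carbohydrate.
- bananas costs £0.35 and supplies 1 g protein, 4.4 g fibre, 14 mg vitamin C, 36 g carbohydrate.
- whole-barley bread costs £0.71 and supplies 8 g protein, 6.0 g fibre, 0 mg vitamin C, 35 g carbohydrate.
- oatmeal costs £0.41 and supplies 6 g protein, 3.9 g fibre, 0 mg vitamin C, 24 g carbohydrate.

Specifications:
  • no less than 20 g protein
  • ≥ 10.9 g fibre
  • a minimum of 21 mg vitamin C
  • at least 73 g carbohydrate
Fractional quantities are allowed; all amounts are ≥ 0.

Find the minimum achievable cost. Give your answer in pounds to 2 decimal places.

This is a linear program. Let x1 = servings of quinoa, x2 = servings of bananas, x3 = servings of whole-barley bread, x4 = servings of oatmeal.
Minimize 1.06x1 + 0.35x2 + 0.71x3 + 0.41x4 with:
  7x1 + 1x2 + 8x3 + 6x4 ≥ 20   (protein)
  4.1x1 + 4.4x2 + 6x3 + 3.9x4 ≥ 10.9   (fibre)
  14x2 ≥ 21   (vitamin C)
  31x1 + 36x2 + 35x3 + 24x4 ≥ 73   (carbohydrate)
  x1, x2, x3, x4 ≥ 0.
At the optimum only bananas, oatmeal are positive (quinoa, whole-barley bread = 0). There the protein and vitamin C constraints are tight.
Solving gives x2 = 1.5, x4 = 3.083.
Cost = 0.35·1.5 + 0.41·3.083 = 1.7890.

£1.79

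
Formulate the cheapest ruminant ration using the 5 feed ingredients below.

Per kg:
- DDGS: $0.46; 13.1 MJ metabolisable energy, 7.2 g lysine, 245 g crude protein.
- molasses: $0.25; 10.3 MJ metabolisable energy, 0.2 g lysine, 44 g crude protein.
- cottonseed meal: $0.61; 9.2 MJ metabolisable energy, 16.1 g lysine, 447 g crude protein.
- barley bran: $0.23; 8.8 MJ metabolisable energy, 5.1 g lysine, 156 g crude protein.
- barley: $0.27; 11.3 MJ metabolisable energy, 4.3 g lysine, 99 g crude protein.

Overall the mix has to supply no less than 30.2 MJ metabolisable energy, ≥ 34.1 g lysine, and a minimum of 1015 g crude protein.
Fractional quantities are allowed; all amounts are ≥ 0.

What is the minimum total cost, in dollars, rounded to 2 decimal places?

$1.41

Set it up as a linear program. Let x1 = kg of DDGS, x2 = kg of molasses, x3 = kg of cottonseed meal, x4 = kg of barley bran, x5 = kg of barley.
Minimize 0.46x1 + 0.25x2 + 0.61x3 + 0.23x4 + 0.27x5 with:
  13.1x1 + 10.3x2 + 9.2x3 + 8.8x4 + 11.3x5 ≥ 30.2   (metabolisable energy)
  7.2x1 + 0.2x2 + 16.1x3 + 5.1x4 + 4.3x5 ≥ 34.1   (lysine)
  245x1 + 44x2 + 447x3 + 156x4 + 99x5 ≥ 1015   (crude protein)
  x1, x2, x3, x4, x5 ≥ 0.
At the optimum only cottonseed meal, barley bran are positive (DDGS, molasses, barley = 0). Binding constraints: metabolisable energy and crude protein.
That vertex is x3 = 1.689, x4 = 1.666.
Cost = 0.61·1.689 + 0.23·1.666 = 1.4135.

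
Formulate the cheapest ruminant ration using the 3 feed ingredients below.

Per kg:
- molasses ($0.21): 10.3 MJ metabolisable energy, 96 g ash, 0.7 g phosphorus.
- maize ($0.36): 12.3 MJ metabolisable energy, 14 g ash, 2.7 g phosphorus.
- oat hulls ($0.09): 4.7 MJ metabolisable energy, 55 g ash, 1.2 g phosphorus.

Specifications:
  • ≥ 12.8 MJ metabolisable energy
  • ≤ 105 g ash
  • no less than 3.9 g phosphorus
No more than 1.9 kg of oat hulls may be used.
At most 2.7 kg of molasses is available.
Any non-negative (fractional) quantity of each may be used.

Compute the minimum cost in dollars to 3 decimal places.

$0.398

Let x1 = kg of molasses, x2 = kg of maize, x3 = kg of oat hulls.
Minimise 0.21x1 + 0.36x2 + 0.09x3 with:
  10.3x1 + 12.3x2 + 4.7x3 ≥ 12.8   (metabolisable energy)
  96x1 + 14x2 + 55x3 ≤ 105   (ash)
  0.7x1 + 2.7x2 + 1.2x3 ≥ 3.9   (phosphorus)
  x3 ≤ 1.9
  x1 ≤ 2.7
  x1, x2, x3 ≥ 0.
The optimal basis is {maize, oat hulls}; molasses drops out. There the ash and phosphorus constraints are tight.
Optimal quantities: maize = 0.672 kg, oat hulls = 1.738 kg.
Total cost: 0.36·0.672 + 0.09·1.738 = 0.39834.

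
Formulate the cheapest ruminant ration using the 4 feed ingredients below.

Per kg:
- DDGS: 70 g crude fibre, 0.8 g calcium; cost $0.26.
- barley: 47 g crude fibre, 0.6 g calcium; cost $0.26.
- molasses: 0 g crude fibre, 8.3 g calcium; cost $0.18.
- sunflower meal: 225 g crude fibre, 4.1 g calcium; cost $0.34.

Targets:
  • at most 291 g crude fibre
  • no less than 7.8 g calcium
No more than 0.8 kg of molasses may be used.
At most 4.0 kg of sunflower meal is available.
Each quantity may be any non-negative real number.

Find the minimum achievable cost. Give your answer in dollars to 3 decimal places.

$0.240

Let x1 = kg of DDGS, x2 = kg of barley, x3 = kg of molasses, x4 = kg of sunflower meal.
Minimise 0.26x1 + 0.26x2 + 0.18x3 + 0.34x4 with:
  70x1 + 47x2 + 225x4 ≤ 291   (crude fibre)
  0.8x1 + 0.6x2 + 8.3x3 + 4.1x4 ≥ 7.8   (calcium)
  x3 ≤ 0.8
  x4 ≤ 4
  x1, x2, x3, x4 ≥ 0.
At the optimum only molasses, sunflower meal are positive (DDGS, barley = 0). Binding constraints: calcium and the molasses cap.
Solving gives x3 = 0.8, x4 = 0.2829.
Cost = 0.18·0.8 + 0.34·0.2829 = 0.24019.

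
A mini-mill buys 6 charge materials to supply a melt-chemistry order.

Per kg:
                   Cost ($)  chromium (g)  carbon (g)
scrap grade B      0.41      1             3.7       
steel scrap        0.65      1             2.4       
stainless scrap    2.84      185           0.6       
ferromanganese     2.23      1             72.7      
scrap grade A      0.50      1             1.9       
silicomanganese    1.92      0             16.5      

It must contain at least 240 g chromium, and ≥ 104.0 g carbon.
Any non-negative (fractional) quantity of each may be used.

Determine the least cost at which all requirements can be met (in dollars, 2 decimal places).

Let x1 = kg of scrap grade B, x2 = kg of steel scrap, x3 = kg of stainless scrap, x4 = kg of ferromanganese, x5 = kg of scrap grade A, x6 = kg of silicomanganese.
Minimize 0.41x1 + 0.65x2 + 2.84x3 + 2.23x4 + 0.5x5 + 1.92x6 s.t.:
  1x1 + 1x2 + 185x3 + 1x4 + 1x5 ≥ 240   (chromium)
  3.7x1 + 2.4x2 + 0.6x3 + 72.7x4 + 1.9x5 + 16.5x6 ≥ 104   (carbon)
  x1, x2, x3, x4, x5, x6 ≥ 0.
The cheapest feasible vertex uses only stainless scrap, ferromanganese; scrap grade B, steel scrap, scrap grade A, silicomanganese are not used. There the chromium and carbon constraints are tight.
Solving gives x3 = 1.29, x4 = 1.42.
Objective = 2.84·1.29 + 2.23·1.42 = 6.8302.

$6.83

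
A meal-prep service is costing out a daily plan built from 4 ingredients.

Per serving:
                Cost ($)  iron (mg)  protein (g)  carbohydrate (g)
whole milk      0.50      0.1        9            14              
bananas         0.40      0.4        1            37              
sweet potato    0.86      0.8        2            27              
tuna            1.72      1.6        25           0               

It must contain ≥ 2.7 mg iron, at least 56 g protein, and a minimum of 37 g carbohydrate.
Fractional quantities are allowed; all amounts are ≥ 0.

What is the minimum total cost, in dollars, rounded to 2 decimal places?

Let x1 = servings of whole milk, x2 = servings of bananas, x3 = servings of sweet potato, x4 = servings of tuna.
Minimise 0.5x1 + 0.4x2 + 0.86x3 + 1.72x4 subject to:
  0.1x1 + 0.4x2 + 0.8x3 + 1.6x4 ≥ 2.7   (iron)
  9x1 + 1x2 + 2x3 + 25x4 ≥ 56   (protein)
  14x1 + 37x2 + 27x3 ≥ 37   (carbohydrate)
  x1, x2, x3, x4 ≥ 0.
The cheapest feasible vertex uses only whole milk, bananas, tuna; sweet potato is not used. Binding constraints: iron, protein, carbohydrate.
Solving gives x1 = 2.023, x2 = 0.2346, x4 = 1.502.
Total cost: 0.5·2.023 + 0.4·0.2346 + 1.72·1.502 = 3.6888.

$3.69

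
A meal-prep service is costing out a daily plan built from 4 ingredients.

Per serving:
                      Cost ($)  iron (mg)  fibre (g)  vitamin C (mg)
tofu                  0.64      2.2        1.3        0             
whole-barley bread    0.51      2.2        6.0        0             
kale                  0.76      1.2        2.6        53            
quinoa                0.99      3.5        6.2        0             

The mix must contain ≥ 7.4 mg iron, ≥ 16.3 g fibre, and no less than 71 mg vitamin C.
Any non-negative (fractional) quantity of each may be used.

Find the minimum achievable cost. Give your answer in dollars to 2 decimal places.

$2.36

Treat it as an LP. Let x1 = servings of tofu, x2 = servings of whole-barley bread, x3 = servings of kale, x4 = servings of quinoa.
Minimise 0.64x1 + 0.51x2 + 0.76x3 + 0.99x4 s.t.:
  2.2x1 + 2.2x2 + 1.2x3 + 3.5x4 ≥ 7.4   (iron)
  1.3x1 + 6x2 + 2.6x3 + 6.2x4 ≥ 16.3   (fibre)
  53x3 ≥ 71   (vitamin C)
  x1, x2, x3, x4 ≥ 0.
At the optimum only whole-barley bread, kale are positive (tofu, quinoa = 0). The iron and vitamin C requirements are met with equality.
So whole-barley bread = 2.633 servings, kale = 1.34 servings.
Total cost: 0.51·2.633 + 0.76·1.34 = 2.3612.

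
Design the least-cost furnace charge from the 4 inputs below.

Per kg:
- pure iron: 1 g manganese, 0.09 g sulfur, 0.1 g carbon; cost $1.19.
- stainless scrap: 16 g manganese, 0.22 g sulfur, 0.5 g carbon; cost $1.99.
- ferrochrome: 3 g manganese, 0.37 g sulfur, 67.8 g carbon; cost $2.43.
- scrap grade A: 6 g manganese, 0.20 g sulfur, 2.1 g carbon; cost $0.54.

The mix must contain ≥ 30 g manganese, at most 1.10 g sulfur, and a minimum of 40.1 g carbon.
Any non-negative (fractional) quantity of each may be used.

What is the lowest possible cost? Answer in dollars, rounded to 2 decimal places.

Let x1 = kg of pure iron, x2 = kg of stainless scrap, x3 = kg of ferrochrome, x4 = kg of scrap grade A.
Minimize 1.19x1 + 1.99x2 + 2.43x3 + 0.54x4 s.t.:
  1x1 + 16x2 + 3x3 + 6x4 ≥ 30   (manganese)
  0.09x1 + 0.22x2 + 0.37x3 + 0.2x4 ≤ 1.1   (sulfur)
  0.1x1 + 0.5x2 + 67.8x3 + 2.1x4 ≥ 40.1   (carbon)
  x1, x2, x3, x4 ≥ 0.
The minimum-cost mix takes nothing from pure iron — only stainless scrap, ferrochrome, scrap grade A. The manganese, sulfur, carbon requirements are met with equality.
So stainless scrap = 0.06741 kg, ferrochrome = 0.4486 kg, scrap grade A = 4.596 kg.
Cost = 1.99·0.06741 + 2.43·0.4486 + 0.54·4.596 = 3.7061.

$3.71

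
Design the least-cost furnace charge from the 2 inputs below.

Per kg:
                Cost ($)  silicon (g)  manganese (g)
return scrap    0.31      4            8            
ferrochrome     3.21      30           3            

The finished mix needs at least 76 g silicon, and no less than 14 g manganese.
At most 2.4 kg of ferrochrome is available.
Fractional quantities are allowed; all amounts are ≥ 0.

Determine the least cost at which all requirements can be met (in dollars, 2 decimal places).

$5.89

Treat it as an LP. Let x1 = kg of return scrap, x2 = kg of ferrochrome.
min 0.31x1 + 3.21x2 s.t.:
  4x1 + 30x2 ≥ 76   (silicon)
  8x1 + 3x2 ≥ 14   (manganese)
  x2 ≤ 2.4
  x1, x2 ≥ 0.
At the optimum only return scrap is positive (ferrochrome = 0). The silicon requirement is met with equality.
Optimal quantities: return scrap = 19 kg.
Total cost: 0.31·19 = 5.8900.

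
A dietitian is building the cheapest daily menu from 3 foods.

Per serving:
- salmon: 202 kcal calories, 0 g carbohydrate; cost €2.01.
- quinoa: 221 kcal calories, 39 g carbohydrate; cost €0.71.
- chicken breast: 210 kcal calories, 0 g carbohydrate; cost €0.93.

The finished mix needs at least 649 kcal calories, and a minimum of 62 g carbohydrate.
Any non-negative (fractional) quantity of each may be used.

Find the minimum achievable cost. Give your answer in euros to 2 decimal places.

€2.09

This is a linear program. Let x1 = servings of salmon, x2 = servings of quinoa, x3 = servings of chicken breast.
min 2.01x1 + 0.71x2 + 0.93x3 s.t.:
  202x1 + 221x2 + 210x3 ≥ 649   (calories)
  39x2 ≥ 62   (carbohydrate)
  x1, x2, x3 ≥ 0.
The cheapest feasible vertex uses only quinoa; salmon, chicken breast are not used. Binding constraint: calories.
That vertex is x2 = 2.937.
Objective = 0.71·2.937 = 2.0853.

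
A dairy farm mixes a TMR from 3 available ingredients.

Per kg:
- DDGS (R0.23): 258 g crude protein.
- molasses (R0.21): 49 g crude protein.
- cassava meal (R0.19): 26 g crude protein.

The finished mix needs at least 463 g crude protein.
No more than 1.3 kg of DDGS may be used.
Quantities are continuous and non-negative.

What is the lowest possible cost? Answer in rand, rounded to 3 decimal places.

R0.846

Let x1 = kg of DDGS, x2 = kg of molasses, x3 = kg of cassava meal.
Minimize 0.23x1 + 0.21x2 + 0.19x3 with:
  258x1 + 49x2 + 26x3 ≥ 463   (crude protein)
  x1 ≤ 1.3
  x1, x2, x3 ≥ 0.
At the optimum only DDGS, molasses are positive (cassava meal = 0). Binding constraints: crude protein and the DDGS cap.
So DDGS = 1.3 kg, molasses = 2.604 kg.
Total cost: 0.23·1.3 + 0.21·2.604 = 0.84584.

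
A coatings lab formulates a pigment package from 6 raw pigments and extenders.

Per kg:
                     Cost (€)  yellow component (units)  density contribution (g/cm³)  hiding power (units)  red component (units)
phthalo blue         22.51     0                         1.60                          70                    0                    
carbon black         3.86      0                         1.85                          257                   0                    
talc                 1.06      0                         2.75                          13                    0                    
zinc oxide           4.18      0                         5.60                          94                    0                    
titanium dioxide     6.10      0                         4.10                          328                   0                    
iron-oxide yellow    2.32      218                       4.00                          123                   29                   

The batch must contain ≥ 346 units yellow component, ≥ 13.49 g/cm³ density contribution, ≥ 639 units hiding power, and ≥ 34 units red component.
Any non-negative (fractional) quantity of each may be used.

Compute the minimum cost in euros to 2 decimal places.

€10.95

Let x1 = kg of phthalo blue, x2 = kg of carbon black, x3 = kg of talc, x4 = kg of zinc oxide, x5 = kg of titanium dioxide, x6 = kg of iron-oxide yellow.
Minimize 22.51x1 + 3.86x2 + 1.06x3 + 4.18x4 + 6.1x5 + 2.32x6 with:
  218x6 ≥ 346   (yellow component)
  1.6x1 + 1.85x2 + 2.75x3 + 5.6x4 + 4.1x5 + 4x6 ≥ 13.49   (density contribution)
  70x1 + 257x2 + 13x3 + 94x4 + 328x5 + 123x6 ≥ 639   (hiding power)
  29x6 ≥ 34   (red component)
  x1, x2, x3, x4, x5, x6 ≥ 0.
At the optimum only carbon black, iron-oxide yellow are positive (phthalo blue, talc, zinc oxide, titanium dioxide = 0). Binding constraints: density contribution and hiding power.
Optimal quantities: carbon black = 1.1203 kg, iron-oxide yellow = 2.8544 kg.
Cost = 3.86·1.1203 + 2.32·2.8544 = 10.9466.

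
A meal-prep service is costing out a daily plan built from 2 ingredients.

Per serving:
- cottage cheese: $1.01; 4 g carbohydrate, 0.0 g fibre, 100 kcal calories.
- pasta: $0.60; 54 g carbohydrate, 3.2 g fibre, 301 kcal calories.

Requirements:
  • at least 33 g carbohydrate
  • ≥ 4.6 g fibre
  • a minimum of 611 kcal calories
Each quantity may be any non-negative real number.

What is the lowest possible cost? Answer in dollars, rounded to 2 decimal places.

$1.22

Let x1 = servings of cottage cheese, x2 = servings of pasta.
Minimise 1.01x1 + 0.6x2 with:
  4x1 + 54x2 ≥ 33   (carbohydrate)
  3.2x2 ≥ 4.6   (fibre)
  100x1 + 301x2 ≥ 611   (calories)
  x1, x2 ≥ 0.
The optimal basis is {pasta}; cottage cheese drops out. Binding constraint: calories.
That vertex is x2 = 2.03.
Cost = 0.6·2.03 = 1.2180.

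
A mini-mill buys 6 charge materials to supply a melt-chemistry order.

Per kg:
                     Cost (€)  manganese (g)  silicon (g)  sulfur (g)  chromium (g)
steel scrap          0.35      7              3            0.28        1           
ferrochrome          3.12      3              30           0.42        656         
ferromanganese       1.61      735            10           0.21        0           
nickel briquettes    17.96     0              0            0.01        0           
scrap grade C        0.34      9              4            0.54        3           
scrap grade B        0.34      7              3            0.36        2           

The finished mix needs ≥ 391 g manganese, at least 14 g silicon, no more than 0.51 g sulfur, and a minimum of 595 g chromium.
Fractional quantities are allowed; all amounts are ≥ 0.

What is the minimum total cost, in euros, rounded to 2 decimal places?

€3.68

Set it up as a linear program. Let x1 = kg of steel scrap, x2 = kg of ferrochrome, x3 = kg of ferromanganese, x4 = kg of nickel briquettes, x5 = kg of scrap grade C, x6 = kg of scrap grade B.
min 0.35x1 + 3.12x2 + 1.61x3 + 17.96x4 + 0.34x5 + 0.34x6 subject to:
  7x1 + 3x2 + 735x3 + 9x5 + 7x6 ≥ 391   (manganese)
  3x1 + 30x2 + 10x3 + 4x5 + 3x6 ≥ 14   (silicon)
  0.28x1 + 0.42x2 + 0.21x3 + 0.01x4 + 0.54x5 + 0.36x6 ≤ 0.51   (sulfur)
  1x1 + 656x2 + 3x5 + 2x6 ≥ 595   (chromium)
  x1, x2, x3, x4, x5, x6 ≥ 0.
The minimum-cost mix takes nothing from steel scrap, nickel briquettes, scrap grade C, scrap grade B — only ferrochrome, ferromanganese. There the manganese and chromium constraints are tight.
Solving gives x2 = 0.907, x3 = 0.5283.
Cost = 3.12·0.907 + 1.61·0.5283 = 3.6804.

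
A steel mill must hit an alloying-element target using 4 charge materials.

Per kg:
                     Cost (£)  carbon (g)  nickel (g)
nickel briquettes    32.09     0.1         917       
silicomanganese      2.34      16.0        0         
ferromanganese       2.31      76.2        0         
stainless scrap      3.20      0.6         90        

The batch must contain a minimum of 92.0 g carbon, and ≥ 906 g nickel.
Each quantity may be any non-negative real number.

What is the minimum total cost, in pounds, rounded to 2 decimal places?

£34.49

This is a linear program. Let x1 = kg of nickel briquettes, x2 = kg of silicomanganese, x3 = kg of ferromanganese, x4 = kg of stainless scrap.
Minimise 32.09x1 + 2.34x2 + 2.31x3 + 3.2x4 subject to:
  0.1x1 + 16x2 + 76.2x3 + 0.6x4 ≥ 92   (carbon)
  917x1 + 90x4 ≥ 906   (nickel)
  x1, x2, x3, x4 ≥ 0.
At the optimum only nickel briquettes, ferromanganese are positive (silicomanganese, stainless scrap = 0). The carbon and nickel requirements are met with equality.
That vertex is x1 = 0.988, x3 = 1.206.
Hence cost = 32.09·0.988 + 2.31·1.206 = £34.4908.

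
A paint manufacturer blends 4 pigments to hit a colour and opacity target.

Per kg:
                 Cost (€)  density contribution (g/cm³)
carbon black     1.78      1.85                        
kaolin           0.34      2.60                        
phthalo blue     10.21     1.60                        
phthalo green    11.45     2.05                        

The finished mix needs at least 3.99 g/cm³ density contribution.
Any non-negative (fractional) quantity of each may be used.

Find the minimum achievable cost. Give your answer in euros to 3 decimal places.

Set it up as a linear program. Let x1 = kg of carbon black, x2 = kg of kaolin, x3 = kg of phthalo blue, x4 = kg of phthalo green.
Minimize 1.78x1 + 0.34x2 + 10.21x3 + 11.45x4 s.t.:
  1.85x1 + 2.6x2 + 1.6x3 + 2.05x4 ≥ 3.99   (density contribution)
  x1, x2, x3, x4 ≥ 0.
The optimal basis is {kaolin}; carbon black, phthalo blue, phthalo green drop out. The density contribution requirement is met with equality.
That vertex is x2 = 1.535.
Cost = 0.34·1.535 = 0.52190.

€0.522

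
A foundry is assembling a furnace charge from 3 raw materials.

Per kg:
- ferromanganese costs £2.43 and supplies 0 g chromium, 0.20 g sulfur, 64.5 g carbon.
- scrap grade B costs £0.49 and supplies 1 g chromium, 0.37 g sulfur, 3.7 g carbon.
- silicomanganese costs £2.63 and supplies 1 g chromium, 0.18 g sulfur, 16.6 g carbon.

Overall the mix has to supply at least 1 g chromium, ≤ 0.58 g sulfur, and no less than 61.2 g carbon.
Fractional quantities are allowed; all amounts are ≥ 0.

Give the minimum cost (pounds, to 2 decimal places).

£2.66

This is a linear program. Let x1 = kg of ferromanganese, x2 = kg of scrap grade B, x3 = kg of silicomanganese.
Minimize 2.43x1 + 0.49x2 + 2.63x3 subject to:
  1x2 + 1x3 ≥ 1   (chromium)
  0.2x1 + 0.37x2 + 0.18x3 ≤ 0.58   (sulfur)
  64.5x1 + 3.7x2 + 16.6x3 ≥ 61.2   (carbon)
  x1, x2, x3 ≥ 0.
The optimal basis is {ferromanganese, scrap grade B}; silicomanganese drops out. Binding constraints: chromium and carbon.
So ferromanganese = 0.8915 kg, scrap grade B = 1 kg.
Cost = 2.43·0.8915 + 0.49·1 = 2.6563.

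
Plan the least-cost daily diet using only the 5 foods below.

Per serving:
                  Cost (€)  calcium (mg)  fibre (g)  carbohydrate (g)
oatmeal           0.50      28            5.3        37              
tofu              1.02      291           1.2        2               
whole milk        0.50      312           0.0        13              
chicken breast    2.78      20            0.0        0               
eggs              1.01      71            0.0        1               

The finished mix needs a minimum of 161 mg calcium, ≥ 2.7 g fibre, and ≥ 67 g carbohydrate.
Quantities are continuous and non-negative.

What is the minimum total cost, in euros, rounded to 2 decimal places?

This is a linear program. Let x1 = servings of oatmeal, x2 = servings of tofu, x3 = servings of whole milk, x4 = servings of chicken breast, x5 = servings of eggs.
Minimize 0.5x1 + 1.02x2 + 0.5x3 + 2.78x4 + 1.01x5 subject to:
  28x1 + 291x2 + 312x3 + 20x4 + 71x5 ≥ 161   (calcium)
  5.3x1 + 1.2x2 ≥ 2.7   (fibre)
  37x1 + 2x2 + 13x3 + 1x5 ≥ 67   (carbohydrate)
  x1, x2, x3, x4, x5 ≥ 0.
The optimal basis is {oatmeal, whole milk}; tofu, chicken breast, eggs drop out. Binding constraints: calcium and carbohydrate.
So oatmeal = 1.683 servings, whole milk = 0.365 servings.
Hence cost = 0.5·1.683 + 0.5·0.365 = €1.0240.

€1.02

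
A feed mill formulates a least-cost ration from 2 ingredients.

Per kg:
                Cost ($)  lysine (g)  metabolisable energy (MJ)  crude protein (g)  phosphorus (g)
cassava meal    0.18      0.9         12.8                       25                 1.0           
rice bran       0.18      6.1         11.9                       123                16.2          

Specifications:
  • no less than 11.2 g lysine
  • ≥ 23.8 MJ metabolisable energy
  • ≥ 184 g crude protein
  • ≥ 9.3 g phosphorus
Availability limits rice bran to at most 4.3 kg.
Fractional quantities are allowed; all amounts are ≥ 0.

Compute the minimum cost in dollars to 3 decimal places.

$0.358

This is a linear program. Let x1 = kg of cassava meal, x2 = kg of rice bran.
Minimise 0.18x1 + 0.18x2 with:
  0.9x1 + 6.1x2 ≥ 11.2   (lysine)
  12.8x1 + 11.9x2 ≥ 23.8   (metabolisable energy)
  25x1 + 123x2 ≥ 184   (crude protein)
  1x1 + 16.2x2 ≥ 9.3   (phosphorus)
  x2 ≤ 4.3
  x1, x2 ≥ 0.
Both inputs are positive at the optimum. There the lysine and metabolisable energy constraints are tight.
Optimal quantities: cassava meal = 0.1766 kg, rice bran = 1.81 kg.
Objective = 0.18·0.1766 + 0.18·1.81 = 0.35759.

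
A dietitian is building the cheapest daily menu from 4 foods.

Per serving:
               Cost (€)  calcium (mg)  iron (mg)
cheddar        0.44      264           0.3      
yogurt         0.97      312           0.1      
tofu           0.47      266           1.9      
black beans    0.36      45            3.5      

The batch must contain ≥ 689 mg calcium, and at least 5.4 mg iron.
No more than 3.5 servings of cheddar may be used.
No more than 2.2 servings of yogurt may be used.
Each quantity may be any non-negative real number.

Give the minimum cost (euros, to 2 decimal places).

Let x1 = servings of cheddar, x2 = servings of yogurt, x3 = servings of tofu, x4 = servings of black beans.
Minimise 0.44x1 + 0.97x2 + 0.47x3 + 0.36x4 s.t.:
  264x1 + 312x2 + 266x3 + 45x4 ≥ 689   (calcium)
  0.3x1 + 0.1x2 + 1.9x3 + 3.5x4 ≥ 5.4   (iron)
  x1 ≤ 3.5
  x2 ≤ 2.2
  x1, x2, x3, x4 ≥ 0.
The cheapest feasible vertex uses only tofu, black beans; cheddar, yogurt are not used. The calcium and iron requirements are met with equality.
So tofu = 2.565 servings, black beans = 0.1506 servings.
Cost = 0.47·2.565 + 0.36·0.1506 = 1.2598.

€1.26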